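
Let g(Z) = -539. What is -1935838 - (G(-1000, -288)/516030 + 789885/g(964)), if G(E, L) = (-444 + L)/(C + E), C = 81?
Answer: -82407757144295973/42601802705 ≈ -1.9344e+6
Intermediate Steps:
G(E, L) = (-444 + L)/(81 + E)
-1935838 - (G(-1000, -288)/516030 + 789885/g(964)) = -1935838 - (((-444 - 288)/(81 - 1000))/516030 + 789885/(-539)) = -1935838 - ((-732/(-919))*(1/516030) + 789885*(-1/539)) = -1935838 - (-1/919*(-732)*(1/516030) - 789885/539) = -1935838 - ((732/919)*(1/516030) - 789885/539) = -1935838 - (122/79038595 - 789885/539) = -1935838 - 1*(-62431400545817/42601802705) = -1935838 + 62431400545817/42601802705 = -82407757144295973/42601802705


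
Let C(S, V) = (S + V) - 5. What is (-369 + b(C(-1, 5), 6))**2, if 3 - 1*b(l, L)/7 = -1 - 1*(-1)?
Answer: 121104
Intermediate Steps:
C(S, V) = -5 + S + V
b(l, L) = 21 (b(l, L) = 21 - 7*(-1 - 1*(-1)) = 21 - 7*(-1 + 1) = 21 - 7*0 = 21 + 0 = 21)
(-369 + b(C(-1, 5), 6))**2 = (-369 + 21)**2 = (-348)**2 = 121104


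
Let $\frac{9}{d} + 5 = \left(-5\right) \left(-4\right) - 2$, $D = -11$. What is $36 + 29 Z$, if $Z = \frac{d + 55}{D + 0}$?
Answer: $- \frac{15848}{143} \approx -110.83$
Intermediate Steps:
$d = \frac{9}{13}$ ($d = \frac{9}{-5 - -18} = \frac{9}{-5 + \left(20 - 2\right)} = \frac{9}{-5 + 18} = \frac{9}{13} \approx 0.69231$)
$Z = - \frac{724}{143}$ ($Z = \frac{\frac{9}{13} + 55}{-11 + 0} = \frac{724}{13 \left(-11\right)} = \frac{724}{13} \left(- \frac{1}{11}\right) = - \frac{724}{143} \approx -5.0629$)
$36 + 29 Z = 36 + 29 \left(- \frac{724}{143}\right) = 36 - \frac{20996}{143} = - \frac{15848}{143}$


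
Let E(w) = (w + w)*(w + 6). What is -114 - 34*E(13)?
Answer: -16910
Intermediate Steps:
E(w) = 2*w*(6 + w) (E(w) = (2*w)*(6 + w) = 2*w*(6 + w))
-114 - 34*E(13) = -114 - 68*13*(6 + 13) = -114 - 68*13*19 = -114 - 34*494 = -114 - 16796 = -16910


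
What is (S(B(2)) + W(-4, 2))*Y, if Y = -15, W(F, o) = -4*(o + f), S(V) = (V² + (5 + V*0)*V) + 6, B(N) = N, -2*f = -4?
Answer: -60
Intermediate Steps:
f = 2 (f = -½*(-4) = 2)
S(V) = 6 + V² + 5*V (S(V) = (V² + (5 + 0)*V) + 6 = (V² + 5*V) + 6 = 6 + V² + 5*V)
W(F, o) = -8 - 4*o (W(F, o) = -4*(o + 2) = -4*(2 + o) = -8 - 4*o)
(S(B(2)) + W(-4, 2))*Y = ((6 + 2² + 5*2) + (-8 - 4*2))*(-15) = ((6 + 4 + 10) + (-8 - 8))*(-15) = (20 - 16)*(-15) = 4*(-15) = -60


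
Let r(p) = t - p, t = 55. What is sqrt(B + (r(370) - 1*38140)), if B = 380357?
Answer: sqrt(341902) ≈ 584.72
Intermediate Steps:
r(p) = 55 - p
sqrt(B + (r(370) - 1*38140)) = sqrt(380357 + ((55 - 1*370) - 1*38140)) = sqrt(380357 + ((55 - 370) - 38140)) = sqrt(380357 + (-315 - 38140)) = sqrt(380357 - 38455) = sqrt(341902)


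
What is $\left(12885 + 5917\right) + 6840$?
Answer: $25642$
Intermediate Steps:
$\left(12885 + 5917\right) + 6840 = 18802 + 6840 = 25642$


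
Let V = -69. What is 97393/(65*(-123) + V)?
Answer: -97393/8064 ≈ -12.077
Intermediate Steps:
97393/(65*(-123) + V) = 97393/(65*(-123) - 69) = 97393/(-7995 - 69) = 97393/(-8064) = 97393*(-1/8064) = -97393/8064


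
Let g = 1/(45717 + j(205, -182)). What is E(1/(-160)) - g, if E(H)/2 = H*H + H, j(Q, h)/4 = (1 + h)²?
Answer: -28117799/2262540800 ≈ -0.012428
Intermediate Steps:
j(Q, h) = 4*(1 + h)²
E(H) = 2*H + 2*H² (E(H) = 2*(H*H + H) = 2*(H² + H) = 2*(H + H²) = 2*H + 2*H²)
g = 1/176761 (g = 1/(45717 + 4*(1 - 182)²) = 1/(45717 + 4*(-181)²) = 1/(45717 + 4*32761) = 1/(45717 + 131044) = 1/176761 ≈ 5.6574e-6)
E(1/(-160)) - g = 2*(1 + 1/(-160))/(-160) - 1*1/176761 = 2*(-1/160)*(1 - 1/160) - 1/176761 = 2*(-1/160)*(159/160) - 1/176761 = -159/12800 - 1/176761 = -28117799/2262540800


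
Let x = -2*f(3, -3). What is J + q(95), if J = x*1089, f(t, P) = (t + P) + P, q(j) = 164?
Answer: 6698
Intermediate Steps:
f(t, P) = t + 2*P (f(t, P) = (P + t) + P = t + 2*P)
x = 6 (x = -2*(3 + 2*(-3)) = -2*(3 - 6) = -2*(-3) = 6)
J = 6534 (J = 6*1089 = 6534)
J + q(95) = 6534 + 164 = 6698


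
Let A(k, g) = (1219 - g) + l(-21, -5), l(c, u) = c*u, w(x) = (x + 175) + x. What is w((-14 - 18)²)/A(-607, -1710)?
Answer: 2223/3034 ≈ 0.73270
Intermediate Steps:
w(x) = 175 + 2*x (w(x) = (175 + x) + x = 175 + 2*x)
A(k, g) = 1324 - g (A(k, g) = (1219 - g) - 21*(-5) = (1219 - g) + 105 = 1324 - g)
w((-14 - 18)²)/A(-607, -1710) = (175 + 2*(-14 - 18)²)/(1324 - 1*(-1710)) = (175 + 2*(-32)²)/(1324 + 1710) = (175 + 2*1024)/3034 = (175 + 2048)*(1/3034) = 2223*(1/3034) = 2223/3034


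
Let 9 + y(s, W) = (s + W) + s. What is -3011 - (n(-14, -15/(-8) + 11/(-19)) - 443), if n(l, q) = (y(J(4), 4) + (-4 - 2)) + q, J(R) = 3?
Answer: -389773/152 ≈ -2564.3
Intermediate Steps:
y(s, W) = -9 + W + 2*s (y(s, W) = -9 + ((s + W) + s) = -9 + ((W + s) + s) = -9 + (W + 2*s) = -9 + W + 2*s)
n(l, q) = -5 + q (n(l, q) = ((-9 + 4 + 2*3) + (-4 - 2)) + q = ((-9 + 4 + 6) - 6) + q = (1 - 6) + q = -5 + q)
-3011 - (n(-14, -15/(-8) + 11/(-19)) - 443) = -3011 - ((-5 + (-15/(-8) + 11/(-19))) - 443) = -3011 - ((-5 + (-15*(-⅛) + 11*(-1/19))) - 443) = -3011 - ((-5 + (15/8 - 11/19)) - 443) = -3011 - ((-5 + 197/152) - 443) = -3011 - (-563/152 - 443) = -3011 - 1*(-67899/152) = -3011 + 67899/152 = -389773/152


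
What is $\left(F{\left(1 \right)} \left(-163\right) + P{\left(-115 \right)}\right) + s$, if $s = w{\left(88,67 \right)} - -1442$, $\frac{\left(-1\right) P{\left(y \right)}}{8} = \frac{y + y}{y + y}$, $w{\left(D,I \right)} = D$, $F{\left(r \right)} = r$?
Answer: $1359$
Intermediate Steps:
$P{\left(y \right)} = -8$ ($P{\left(y \right)} = - 8 \frac{y + y}{y + y} = - 8 \frac{2 y}{2 y} = - 8 \cdot 2 y \frac{1}{2 y} = \left(-8\right) 1 = -8$)
$s = 1530$ ($s = 88 - -1442 = 88 + 1442 = 1530$)
$\left(F{\left(1 \right)} \left(-163\right) + P{\left(-115 \right)}\right) + s = \left(1 \left(-163\right) - 8\right) + 1530 = \left(-163 - 8\right) + 1530 = -171 + 1530 = 1359$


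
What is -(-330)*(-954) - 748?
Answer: -315568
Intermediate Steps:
-(-330)*(-954) - 748 = -330*954 - 748 = -314820 - 748 = -315568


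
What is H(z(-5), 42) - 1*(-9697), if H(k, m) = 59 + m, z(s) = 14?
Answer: 9798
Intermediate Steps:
H(z(-5), 42) - 1*(-9697) = (59 + 42) - 1*(-9697) = 101 + 9697 = 9798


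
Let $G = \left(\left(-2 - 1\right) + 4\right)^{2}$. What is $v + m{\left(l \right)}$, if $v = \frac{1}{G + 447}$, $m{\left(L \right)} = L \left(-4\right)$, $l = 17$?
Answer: $- \frac{30463}{448} \approx -67.998$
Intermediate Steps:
$m{\left(L \right)} = - 4 L$
$G = 1$ ($G = \left(-3 + 4\right)^{2} = 1^{2} = 1$)
$v = \frac{1}{448}$ ($v = \frac{1}{1 + 447} = \frac{1}{448} \approx 0.0022321$)
$v + m{\left(l \right)} = \frac{1}{448} - 68 = - \frac{30463}{448}$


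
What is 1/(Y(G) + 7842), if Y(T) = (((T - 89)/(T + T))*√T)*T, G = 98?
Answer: 5228/40996653 - 7*√2/13665551 ≈ 0.00012680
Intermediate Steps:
Y(T) = √T*(-89 + T)/2 (Y(T) = (((-89 + T)/((2*T)))*√T)*T = (((-89 + T)*(1/(2*T)))*√T)*T = (((-89 + T)/(2*T))*√T)*T = ((-89 + T)/(2*√T))*T = √T*(-89 + T)/2)
1/(Y(G) + 7842) = 1/(√98*(-89 + 98)/2 + 7842) = 1/((½)*(7*√2)*9 + 7842) = 1/(63*√2/2 + 7842) = 1/(7842 + 63*√2/2)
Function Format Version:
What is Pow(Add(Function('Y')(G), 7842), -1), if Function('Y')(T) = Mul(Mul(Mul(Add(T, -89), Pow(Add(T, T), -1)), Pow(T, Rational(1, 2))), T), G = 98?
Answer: Add(Rational(5228, 40996653), Mul(Rational(-7, 13665551), Pow(2, Rational(1, 2)))) ≈ 0.00012680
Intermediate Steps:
Function('Y')(T) = Mul(Rational(1, 2), Pow(T, Rational(1, 2)), Add(-89, T)) (Function('Y')(T) = Mul(Mul(Mul(Add(-89, T), Pow(Mul(2, T), -1)), Pow(T, Rational(1, 2))), T) = Mul(Mul(Mul(Add(-89, T), Mul(Rational(1, 2), Pow(T, -1))), Pow(T, Rational(1, 2))), T) = Mul(Mul(Mul(Rational(1, 2), Pow(T, -1), Add(-89, T)), Pow(T, Rational(1, 2))), T) = Mul(Mul(Rational(1, 2), Pow(T, Rational(-1, 2)), Add(-89, T)), T) = Mul(Rational(1, 2), Pow(T, Rational(1, 2)), Add(-89, T)))
Pow(Add(Function('Y')(G), 7842), -1) = Pow(Add(Mul(Rational(1, 2), Pow(98, Rational(1, 2)), Add(-89, 98)), 7842), -1) = Pow(Add(Mul(Rational(1, 2), Mul(7, Pow(2, Rational(1, 2))), 9), 7842), -1) = Pow(Add(Mul(Rational(63, 2), Pow(2, Rational(1, 2))), 7842), -1) = Pow(Add(7842, Mul(Rational(63, 2), Pow(2, Rational(1, 2)))), -1)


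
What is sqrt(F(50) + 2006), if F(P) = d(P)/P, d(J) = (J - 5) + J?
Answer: 3*sqrt(22310)/10 ≈ 44.810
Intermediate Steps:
d(J) = -5 + 2*J (d(J) = (-5 + J) + J = -5 + 2*J)
F(P) = (-5 + 2*P)/P
sqrt(F(50) + 2006) = sqrt((2 - 5/50) + 2006) = sqrt((2 - 5*1/50) + 2006) = sqrt((2 - 1/10) + 2006) = sqrt(19/10 + 2006) = sqrt(20079/10) = 3*sqrt(22310)/10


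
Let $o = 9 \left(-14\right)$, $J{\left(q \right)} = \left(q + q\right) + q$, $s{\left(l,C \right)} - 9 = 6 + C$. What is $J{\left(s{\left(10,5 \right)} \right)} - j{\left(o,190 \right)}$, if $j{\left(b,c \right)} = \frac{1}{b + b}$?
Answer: $\frac{15121}{252} \approx 60.004$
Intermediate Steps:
$s{\left(l,C \right)} = 15 + C$ ($s{\left(l,C \right)} = 9 + \left(6 + C\right) = 15 + C$)
$J{\left(q \right)} = 3 q$ ($J{\left(q \right)} = 2 q + q = 3 q$)
$o = -126$
$j{\left(b,c \right)} = \frac{1}{2 b}$
$J{\left(s{\left(10,5 \right)} \right)} - j{\left(o,190 \right)} = 3 \left(15 + 5\right) - \frac{1}{2 \left(-126\right)} = 3 \cdot 20 - \frac{1}{2} \left(- \frac{1}{126}\right) = 60 - - \frac{1}{252} = 60 + \frac{1}{252} = \frac{15121}{252}$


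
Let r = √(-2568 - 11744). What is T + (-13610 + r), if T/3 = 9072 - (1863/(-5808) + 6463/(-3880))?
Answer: 12781085453/938960 + 2*I*√3578 ≈ 13612.0 + 119.63*I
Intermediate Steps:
r = 2*I*√3578 (r = √(-14312) = 2*I*√3578 ≈ 119.63*I)
T = 25560331053/938960 (T = 3*(9072 - (1863/(-5808) + 6463/(-3880))) = 3*(9072 - (1863*(-1/5808) + 6463*(-1/3880))) = 3*(9072 - (-621/1936 - 6463/3880)) = 3*(9072 - 1*(-1865231/938960)) = 3*(9072 + 1865231/938960) = 3*(8520110351/938960) = 25560331053/938960 ≈ 27222.)
T + (-13610 + r) = 25560331053/938960 + (-13610 + 2*I*√3578) = 12781085453/938960 + 2*I*√3578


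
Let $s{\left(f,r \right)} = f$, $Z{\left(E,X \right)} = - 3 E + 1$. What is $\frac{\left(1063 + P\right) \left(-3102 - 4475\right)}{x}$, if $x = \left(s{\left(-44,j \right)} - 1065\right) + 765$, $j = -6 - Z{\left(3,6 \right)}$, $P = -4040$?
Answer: $- \frac{22556729}{344} \approx -65572.0$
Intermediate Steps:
$Z{\left(E,X \right)} = 1 - 3 E$
$j = 2$ ($j = -6 - \left(1 - 9\right) = -6 - -8 = -6 + 8 = 2$)
$x = -344$ ($x = \left(-44 - 1065\right) + 765 = -1109 + 765 = -344$)
$\frac{\left(1063 + P\right) \left(-3102 - 4475\right)}{x} = \frac{\left(1063 - 4040\right) \left(-3102 - 4475\right)}{-344} = \left(-2977\right) \left(-7577\right) \left(- \frac{1}{344}\right) = 22556729 \left(- \frac{1}{344}\right) = - \frac{22556729}{344}$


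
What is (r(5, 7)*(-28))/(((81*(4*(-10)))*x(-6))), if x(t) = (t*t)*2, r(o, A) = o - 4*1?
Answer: 7/58320 ≈ 0.00012003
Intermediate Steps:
r(o, A) = -4 + o (r(o, A) = o - 4 = -4 + o)
x(t) = 2*t² (x(t) = t²*2 = 2*t²)
(r(5, 7)*(-28))/(((81*(4*(-10)))*x(-6))) = ((-4 + 5)*(-28))/(((81*(4*(-10)))*(2*(-6)²))) = (1*(-28))/(((81*(-40))*(2*36))) = -28/((-3240*72)) = -28/(-233280) = -28*(-1/233280) = 7/58320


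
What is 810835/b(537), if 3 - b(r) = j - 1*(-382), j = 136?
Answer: -162167/103 ≈ -1574.4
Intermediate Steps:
b(r) = -515 (b(r) = 3 - (136 - 1*(-382)) = 3 - (136 + 382) = 3 - 1*518 = 3 - 518 = -515)
810835/b(537) = 810835/(-515) = 810835*(-1/515) = -162167/103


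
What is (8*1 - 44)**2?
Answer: 1296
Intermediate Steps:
(8*1 - 44)**2 = (8 - 44)**2 = (-36)**2 = 1296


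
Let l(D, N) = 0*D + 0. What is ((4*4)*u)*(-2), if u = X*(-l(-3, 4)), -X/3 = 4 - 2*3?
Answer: 0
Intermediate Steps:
l(D, N) = 0 (l(D, N) = 0 + 0 = 0)
X = 6 (X = -3*(4 - 2*3) = -3*(4 - 6) = -3*(-2) = 6)
u = 0 (u = 6*(-1*0) = 6*0 = 0)
((4*4)*u)*(-2) = ((4*4)*0)*(-2) = (16*0)*(-2) = 0*(-2) = 0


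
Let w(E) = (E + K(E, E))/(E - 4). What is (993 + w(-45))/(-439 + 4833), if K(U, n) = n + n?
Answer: 24396/107653 ≈ 0.22662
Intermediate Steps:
K(U, n) = 2*n
w(E) = 3*E/(-4 + E) (w(E) = (E + 2*E)/(E - 4) = (3*E)/(-4 + E) = 3*E/(-4 + E))
(993 + w(-45))/(-439 + 4833) = (993 + 3*(-45)/(-4 - 45))/(-439 + 4833) = (993 + 3*(-45)/(-49))/4394 = (993 + 3*(-45)*(-1/49))*(1/4394) = (993 + 135/49)*(1/4394) = (48792/49)*(1/4394) = 24396/107653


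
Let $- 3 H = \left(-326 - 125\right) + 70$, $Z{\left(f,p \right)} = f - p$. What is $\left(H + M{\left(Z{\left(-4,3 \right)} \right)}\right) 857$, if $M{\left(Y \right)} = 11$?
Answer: $118266$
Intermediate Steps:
$H = 127$ ($H = - \frac{\left(-326 - 125\right) + 70}{3} = - \frac{-451 + 70}{3} = \left(- \frac{1}{3}\right) \left(-381\right) = 127$)
$\left(H + M{\left(Z{\left(-4,3 \right)} \right)}\right) 857 = \left(127 + 11\right) 857 = 138 \cdot 857 = 118266$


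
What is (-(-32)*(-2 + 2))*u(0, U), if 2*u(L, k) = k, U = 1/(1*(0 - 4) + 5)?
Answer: 0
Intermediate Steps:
U = 1 (U = 1/(1*(-4) + 5) = 1/(-4 + 5) = 1/1 = 1)
u(L, k) = k/2
(-(-32)*(-2 + 2))*u(0, U) = (-(-32)*(-2 + 2))*((½)*1) = -(-32)*0*(½) = -8*0*(½) = 0*(½) = 0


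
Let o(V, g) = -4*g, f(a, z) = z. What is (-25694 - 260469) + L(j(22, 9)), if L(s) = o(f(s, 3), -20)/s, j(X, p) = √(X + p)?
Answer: -286163 + 80*√31/31 ≈ -2.8615e+5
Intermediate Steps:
L(s) = 80/s (L(s) = (-4*(-20))/s = 80/s)
(-25694 - 260469) + L(j(22, 9)) = (-25694 - 260469) + 80/(√(22 + 9)) = -286163 + 80/(√31) = -286163 + 80*(√31/31) = -286163 + 80*√31/31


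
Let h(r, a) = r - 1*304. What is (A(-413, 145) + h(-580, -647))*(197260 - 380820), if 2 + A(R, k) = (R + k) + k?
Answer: 185212040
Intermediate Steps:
h(r, a) = -304 + r (h(r, a) = r - 304 = -304 + r)
A(R, k) = -2 + R + 2*k (A(R, k) = -2 + ((R + k) + k) = -2 + (R + 2*k) = -2 + R + 2*k)
(A(-413, 145) + h(-580, -647))*(197260 - 380820) = ((-2 - 413 + 2*145) + (-304 - 580))*(197260 - 380820) = ((-2 - 413 + 290) - 884)*(-183560) = (-125 - 884)*(-183560) = -1009*(-183560) = 185212040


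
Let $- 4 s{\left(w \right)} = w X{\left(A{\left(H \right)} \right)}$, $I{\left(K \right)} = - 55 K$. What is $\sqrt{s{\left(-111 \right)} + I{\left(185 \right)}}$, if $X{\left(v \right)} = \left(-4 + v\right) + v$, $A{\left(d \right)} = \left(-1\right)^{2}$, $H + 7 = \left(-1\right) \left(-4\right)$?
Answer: $\frac{i \sqrt{40922}}{2} \approx 101.15 i$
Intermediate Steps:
$H = -3$ ($H = -7 - -4 = -7 + 4 = -3$)
$A{\left(d \right)} = 1$
$X{\left(v \right)} = -4 + 2 v$
$s{\left(w \right)} = \frac{w}{2}$ ($s{\left(w \right)} = - \frac{w \left(-4 + 2 \cdot 1\right)}{4} = - \frac{w \left(-4 + 2\right)}{4} = - \frac{w \left(-2\right)}{4} = - \frac{\left(-2\right) w}{4} = \frac{w}{2}$)
$\sqrt{s{\left(-111 \right)} + I{\left(185 \right)}} = \sqrt{\frac{1}{2} \left(-111\right) - 10175} = \sqrt{- \frac{111}{2} - 10175} = \sqrt{- \frac{20461}{2}} = \frac{i \sqrt{40922}}{2}$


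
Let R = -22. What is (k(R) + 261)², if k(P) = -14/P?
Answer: 8282884/121 ≈ 68454.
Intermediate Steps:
(k(R) + 261)² = (-14/(-22) + 261)² = (-14*(-1/22) + 261)² = (7/11 + 261)² = (2878/11)² = 8282884/121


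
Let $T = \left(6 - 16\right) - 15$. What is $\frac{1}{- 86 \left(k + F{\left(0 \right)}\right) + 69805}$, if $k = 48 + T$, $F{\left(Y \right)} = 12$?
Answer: $\frac{1}{66795} \approx 1.4971 \cdot 10^{-5}$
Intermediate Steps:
$T = -25$ ($T = -10 - 15 = -25$)
$k = 23$ ($k = 48 - 25 = 23$)
$\frac{1}{- 86 \left(k + F{\left(0 \right)}\right) + 69805} = \frac{1}{- 86 \left(23 + 12\right) + 69805} = \frac{1}{\left(-86\right) 35 + 69805} = \frac{1}{-3010 + 69805} = \frac{1}{66795}$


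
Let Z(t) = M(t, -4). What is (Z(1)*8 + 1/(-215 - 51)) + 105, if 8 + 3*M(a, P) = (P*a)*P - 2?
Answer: 32185/266 ≈ 121.00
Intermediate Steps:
M(a, P) = -10/3 + a*P**2/3 (M(a, P) = -8/3 + ((P*a)*P - 2)/3 = -8/3 + (a*P**2 - 2)/3 = -8/3 + (-2 + a*P**2)/3 = -8/3 + (-2/3 + a*P**2/3) = -10/3 + a*P**2/3)
Z(t) = -10/3 + 16*t/3 (Z(t) = -10/3 + (1/3)*t*(-4)**2 = -10/3 + (1/3)*t*16 = -10/3 + 16*t/3)
(Z(1)*8 + 1/(-215 - 51)) + 105 = ((-10/3 + (16/3)*1)*8 + 1/(-215 - 51)) + 105 = ((-10/3 + 16/3)*8 + 1/(-266)) + 105 = (2*8 - 1/266) + 105 = (16 - 1/266) + 105 = 4255/266 + 105 = 32185/266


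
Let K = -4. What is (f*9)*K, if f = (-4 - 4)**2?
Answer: -2304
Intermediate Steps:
f = 64 (f = (-8)**2 = 64)
(f*9)*K = (64*9)*(-4) = 576*(-4) = -2304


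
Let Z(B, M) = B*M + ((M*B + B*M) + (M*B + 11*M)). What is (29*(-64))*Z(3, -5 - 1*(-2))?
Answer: 128064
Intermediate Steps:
Z(B, M) = 11*M + 4*B*M (Z(B, M) = B*M + ((B*M + B*M) + (B*M + 11*M)) = B*M + (2*B*M + (11*M + B*M)) = B*M + (11*M + 3*B*M) = 11*M + 4*B*M)
(29*(-64))*Z(3, -5 - 1*(-2)) = (29*(-64))*((-5 - 1*(-2))*(11 + 4*3)) = -1856*(-5 + 2)*(11 + 12) = -(-5568)*23 = -1856*(-69) = 128064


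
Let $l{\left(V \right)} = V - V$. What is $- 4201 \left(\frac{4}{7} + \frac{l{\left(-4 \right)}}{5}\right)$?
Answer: $- \frac{16804}{7} \approx -2400.6$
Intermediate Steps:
$l{\left(V \right)} = 0$
$- 4201 \left(\frac{4}{7} + \frac{l{\left(-4 \right)}}{5}\right) = - 4201 \left(\frac{4}{7} + \frac{0}{5}\right) = - 4201 \left(4 \cdot \frac{1}{7} + 0 \cdot \frac{1}{5}\right) = - 4201 \left(\frac{4}{7} + 0\right) = \left(-4201\right) \frac{4}{7} = - \frac{16804}{7}$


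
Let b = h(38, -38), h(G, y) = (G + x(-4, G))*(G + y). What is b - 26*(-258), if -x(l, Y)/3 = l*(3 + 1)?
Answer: 6708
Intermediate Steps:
x(l, Y) = -12*l (x(l, Y) = -3*l*(3 + 1) = -3*l*4 = -12*l)
h(G, y) = (48 + G)*(G + y) (h(G, y) = (G - 12*(-4))*(G + y) = (G + 48)*(G + y) = (48 + G)*(G + y))
b = 0 (b = 38**2 + 48*38 + 48*(-38) + 38*(-38) = 1444 + 1824 - 1824 - 1444 = 0)
b - 26*(-258) = 0 - 26*(-258) = 0 + 6708 = 6708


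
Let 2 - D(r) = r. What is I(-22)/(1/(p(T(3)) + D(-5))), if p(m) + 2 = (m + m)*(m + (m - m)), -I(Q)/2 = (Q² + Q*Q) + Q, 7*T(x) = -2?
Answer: -478676/49 ≈ -9768.9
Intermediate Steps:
T(x) = -2/7 (T(x) = (⅐)*(-2) = -2/7)
D(r) = 2 - r
I(Q) = -4*Q² - 2*Q (I(Q) = -2*((Q² + Q*Q) + Q) = -2*((Q² + Q²) + Q) = -2*(2*Q² + Q) = -2*(Q + 2*Q²) = -4*Q² - 2*Q)
p(m) = -2 + 2*m² (p(m) = -2 + (m + m)*(m + (m - m)) = -2 + (2*m)*(m + 0) = -2 + (2*m)*m = -2 + 2*m²)
I(-22)/(1/(p(T(3)) + D(-5))) = (-2*(-22)*(1 + 2*(-22)))/(1/((-2 + 2*(-2/7)²) + (2 - 1*(-5)))) = (-2*(-22)*(1 - 44))/(1/((-2 + 2*(4/49)) + (2 + 5))) = (-2*(-22)*(-43))/(1/((-2 + 8/49) + 7)) = -1892/(1/(-90/49 + 7)) = -1892/(1/(253/49)) = -1892/49/253 = -1892*253/49 = -478676/49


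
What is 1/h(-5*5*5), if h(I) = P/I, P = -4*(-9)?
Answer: -125/36 ≈ -3.4722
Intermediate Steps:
P = 36
h(I) = 36/I
1/h(-5*5*5) = 1/(36/((-5*5*5))) = 1/(36/((-25*5))) = 1/(36/(-125)) = 1/(36*(-1/125)) = 1/(-36/125) = -125/36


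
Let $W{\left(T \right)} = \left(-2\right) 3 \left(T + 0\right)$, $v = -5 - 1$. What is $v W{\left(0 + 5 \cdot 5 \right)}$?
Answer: $900$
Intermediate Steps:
$v = -6$
$W{\left(T \right)} = - 6 T$
$v W{\left(0 + 5 \cdot 5 \right)} = - 6 \left(- 6 \left(0 + 5 \cdot 5\right)\right) = - 6 \left(- 6 \left(0 + 25\right)\right) = - 6 \left(\left(-6\right) 25\right) = \left(-6\right) \left(-150\right) = 900$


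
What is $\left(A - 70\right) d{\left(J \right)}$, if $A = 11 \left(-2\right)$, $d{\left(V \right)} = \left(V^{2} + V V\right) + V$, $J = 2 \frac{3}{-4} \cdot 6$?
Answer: $-14076$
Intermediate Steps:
$J = -9$ ($J = 2 \cdot 3 \left(- \frac{1}{4}\right) 6 = 2 \left(- \frac{3}{4}\right) 6 = \left(- \frac{3}{2}\right) 6 = -9$)
$d{\left(V \right)} = V + 2 V^{2}$ ($d{\left(V \right)} = \left(V^{2} + V^{2}\right) + V = 2 V^{2} + V = V + 2 V^{2}$)
$A = -22$
$\left(A - 70\right) d{\left(J \right)} = \left(-22 - 70\right) \left(- 9 \left(1 + 2 \left(-9\right)\right)\right) = - 92 \left(- 9 \left(1 - 18\right)\right) = - 92 \left(\left(-9\right) \left(-17\right)\right) = \left(-92\right) 153 = -14076$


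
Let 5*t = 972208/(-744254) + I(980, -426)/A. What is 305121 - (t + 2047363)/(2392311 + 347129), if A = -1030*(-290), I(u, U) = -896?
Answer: 116136636898325794806773/380625788998070000 ≈ 3.0512e+5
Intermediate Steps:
A = 298700
t = -36383172648/138942918625 (t = (972208/(-744254) - 896/298700)/5 = (972208*(-1/744254) - 896*1/298700)/5 = (-486104/372127 - 224/74675)/5 = (1/5)*(-36383172648/27788583725) = -36383172648/138942918625 ≈ -0.26186)
305121 - (t + 2047363)/(2392311 + 347129) = 305121 - (-36383172648/138942918625 + 2047363)/(2392311 + 347129) = 305121 - 284466554321663227/(138942918625*2739440) = 305121 - 1*284466554321663227/380625788998070000 = 305121 - 284466554321663227/380625788998070000 = 116136636898325794806773/380625788998070000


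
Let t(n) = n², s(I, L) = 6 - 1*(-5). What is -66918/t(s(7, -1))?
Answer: -66918/121 ≈ -553.04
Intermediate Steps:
s(I, L) = 11 (s(I, L) = 6 + 5 = 11)
-66918/t(s(7, -1)) = -66918/(11²) = -66918/121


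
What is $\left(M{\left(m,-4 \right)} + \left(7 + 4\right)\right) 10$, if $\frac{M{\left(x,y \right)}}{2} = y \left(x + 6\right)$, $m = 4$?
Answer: $-690$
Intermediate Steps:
$M{\left(x,y \right)} = 2 y \left(6 + x\right)$ ($M{\left(x,y \right)} = 2 y \left(x + 6\right) = 2 y \left(6 + x\right)$)
$\left(M{\left(m,-4 \right)} + \left(7 + 4\right)\right) 10 = \left(2 \left(-4\right) \left(6 + 4\right) + \left(7 + 4\right)\right) 10 = \left(2 \left(-4\right) 10 + 11\right) 10 = \left(-80 + 11\right) 10 = \left(-69\right) 10 = -690$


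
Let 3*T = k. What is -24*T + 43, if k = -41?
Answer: 371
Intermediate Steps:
T = -41/3 (T = (1/3)*(-41) = -41/3 ≈ -13.667)
-24*T + 43 = -24*(-41/3) + 43 = 328 + 43 = 371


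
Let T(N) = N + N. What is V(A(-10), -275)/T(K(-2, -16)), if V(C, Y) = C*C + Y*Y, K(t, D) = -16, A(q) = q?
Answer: -75725/32 ≈ -2366.4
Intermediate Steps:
V(C, Y) = C² + Y²
T(N) = 2*N
V(A(-10), -275)/T(K(-2, -16)) = ((-10)² + (-275)²)/((2*(-16))) = (100 + 75625)/(-32) = 75725*(-1/32) = -75725/32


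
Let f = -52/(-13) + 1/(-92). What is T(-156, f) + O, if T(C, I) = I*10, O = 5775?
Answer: 267485/46 ≈ 5814.9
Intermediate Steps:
f = 367/92 (f = -52*(-1/13) + 1*(-1/92) = 4 - 1/92 = 367/92 ≈ 3.9891)
T(C, I) = 10*I
T(-156, f) + O = 10*(367/92) + 5775 = 1835/46 + 5775 = 267485/46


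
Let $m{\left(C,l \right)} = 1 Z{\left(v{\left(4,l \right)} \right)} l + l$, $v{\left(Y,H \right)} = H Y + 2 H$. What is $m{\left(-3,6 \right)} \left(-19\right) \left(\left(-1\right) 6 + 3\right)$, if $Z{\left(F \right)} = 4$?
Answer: $1710$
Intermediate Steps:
$v{\left(Y,H \right)} = 2 H + H Y$
$m{\left(C,l \right)} = 5 l$ ($m{\left(C,l \right)} = 1 \cdot 4 l + l = 4 l + l = 5 l$)
$m{\left(-3,6 \right)} \left(-19\right) \left(\left(-1\right) 6 + 3\right) = 5 \cdot 6 \left(-19\right) \left(\left(-1\right) 6 + 3\right) = 30 \left(-19\right) \left(-6 + 3\right) = \left(-570\right) \left(-3\right) = 1710$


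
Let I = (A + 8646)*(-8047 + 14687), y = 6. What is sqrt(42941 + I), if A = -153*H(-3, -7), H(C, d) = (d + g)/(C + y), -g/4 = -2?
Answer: sqrt(57113741) ≈ 7557.4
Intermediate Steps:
g = 8 (g = -4*(-2) = 8)
H(C, d) = (8 + d)/(6 + C) (H(C, d) = (d + 8)/(C + 6) = (8 + d)/(6 + C))
A = -51 (A = -153*(8 - 7)/(6 - 3) = -153/3 = -51 ≈ -51.000)
I = 57070800 (I = (-51 + 8646)*(-8047 + 14687) = 8595*6640 = 57070800)
sqrt(42941 + I) = sqrt(42941 + 57070800) = sqrt(57113741)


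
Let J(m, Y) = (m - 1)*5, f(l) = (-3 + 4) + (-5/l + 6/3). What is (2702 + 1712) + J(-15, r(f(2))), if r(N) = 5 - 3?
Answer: 4334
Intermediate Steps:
f(l) = 3 - 5/l (f(l) = 1 + (-5/l + 6*(⅓)) = 1 + (-5/l + 2) = 1 + (2 - 5/l) = 3 - 5/l)
r(N) = 2
J(m, Y) = -5 + 5*m (J(m, Y) = (-1 + m)*5 = -5 + 5*m)
(2702 + 1712) + J(-15, r(f(2))) = (2702 + 1712) + (-5 + 5*(-15)) = 4414 + (-5 - 75) = 4414 - 80 = 4334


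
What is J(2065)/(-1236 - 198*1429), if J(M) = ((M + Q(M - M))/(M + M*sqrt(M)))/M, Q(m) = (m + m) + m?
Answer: 1/1211212104480 - sqrt(2065)/1211212104480 ≈ -3.6692e-11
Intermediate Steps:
Q(m) = 3*m (Q(m) = 2*m + m = 3*m)
J(M) = 1/(M + M**(3/2)) (J(M) = ((M + 3*(M - M))/(M + M*sqrt(M)))/M = ((M + 3*0)/(M + M**(3/2)))/M = ((M + 0)/(M + M**(3/2)))/M = (M/(M + M**(3/2)))/M = 1/(M + M**(3/2)))
J(2065)/(-1236 - 198*1429) = (2065/(2065**2 + 2065**(5/2)))/(-1236 - 198*1429) = (2065/(4264225 + 4264225*sqrt(2065)))/(-1236 - 282942) = (2065/(4264225 + 4264225*sqrt(2065)))/(-284178) = (2065/(4264225 + 4264225*sqrt(2065)))*(-1/284178) = -2065/(284178*(4264225 + 4264225*sqrt(2065)))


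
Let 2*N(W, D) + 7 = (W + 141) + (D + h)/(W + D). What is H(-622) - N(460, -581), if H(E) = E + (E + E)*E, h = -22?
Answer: 187028855/242 ≈ 7.7285e+5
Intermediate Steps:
H(E) = E + 2*E² (H(E) = E + (2*E)*E = E + 2*E²)
N(W, D) = 67 + W/2 + (-22 + D)/(2*(D + W)) (N(W, D) = -7/2 + ((W + 141) + (D - 22)/(W + D))/2 = -7/2 + ((141 + W) + (-22 + D)/(D + W))/2 = -7/2 + (141 + W + (-22 + D)/(D + W))/2 = -7/2 + (141/2 + W/2 + (-22 + D)/(2*(D + W))) = 67 + W/2 + (-22 + D)/(2*(D + W)))
H(-622) - N(460, -581) = -622*(1 + 2*(-622)) - (-22 + 460² + 134*460 + 135*(-581) - 581*460)/(2*(-581 + 460)) = -622*(1 - 1244) - (-22 + 211600 + 61640 - 78435 - 267260)/(2*(-121)) = -622*(-1243) - (-1)*(-72477)/(2*121) = 773146 - 1*72477/242 = 773146 - 72477/242 = 187028855/242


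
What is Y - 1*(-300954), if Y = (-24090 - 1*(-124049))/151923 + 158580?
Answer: 69813883841/151923 ≈ 4.5953e+5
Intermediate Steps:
Y = 24092049299/151923 (Y = (-24090 + 124049)*(1/151923) + 158580 = 99959*(1/151923) + 158580 = 99959/151923 + 158580 = 24092049299/151923 ≈ 1.5858e+5)
Y - 1*(-300954) = 24092049299/151923 - 1*(-300954) = 24092049299/151923 + 300954 = 69813883841/151923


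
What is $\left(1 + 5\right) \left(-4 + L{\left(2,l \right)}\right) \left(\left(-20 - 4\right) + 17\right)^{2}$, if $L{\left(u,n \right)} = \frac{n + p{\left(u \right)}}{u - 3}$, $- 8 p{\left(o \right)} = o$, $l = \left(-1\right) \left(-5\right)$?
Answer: $- \frac{5145}{2} \approx -2572.5$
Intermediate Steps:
$l = 5$
$p{\left(o \right)} = - \frac{o}{8}$
$L{\left(u,n \right)} = \frac{n - \frac{u}{8}}{-3 + u}$ ($L{\left(u,n \right)} = \frac{n - \frac{u}{8}}{u - 3} = \frac{n - \frac{u}{8}}{-3 + u}$)
$\left(1 + 5\right) \left(-4 + L{\left(2,l \right)}\right) \left(\left(-20 - 4\right) + 17\right)^{2} = \left(1 + 5\right) \left(-4 + \frac{5 - \frac{1}{4}}{-3 + 2}\right) \left(\left(-20 - 4\right) + 17\right)^{2} = 6 \left(-4 + \frac{5 - \frac{1}{4}}{-1}\right) \left(\left(-20 - 4\right) + 17\right)^{2} = 6 \left(-4 - \frac{19}{4}\right) \left(-24 + 17\right)^{2} = 6 \left(-4 - \frac{19}{4}\right) \left(-7\right)^{2} = 6 \left(- \frac{35}{4}\right) 49 = \left(- \frac{105}{2}\right) 49 = - \frac{5145}{2}$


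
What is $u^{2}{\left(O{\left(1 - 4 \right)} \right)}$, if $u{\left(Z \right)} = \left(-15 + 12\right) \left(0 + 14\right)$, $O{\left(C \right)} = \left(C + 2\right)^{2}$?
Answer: $1764$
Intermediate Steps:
$O{\left(C \right)} = \left(2 + C\right)^{2}$
$u{\left(Z \right)} = -42$ ($u{\left(Z \right)} = \left(-3\right) 14 = -42$)
$u^{2}{\left(O{\left(1 - 4 \right)} \right)} = \left(-42\right)^{2} = 1764$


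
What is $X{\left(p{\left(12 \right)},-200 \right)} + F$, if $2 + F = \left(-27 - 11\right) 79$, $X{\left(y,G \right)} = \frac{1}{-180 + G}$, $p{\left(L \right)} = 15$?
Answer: $- \frac{1141521}{380} \approx -3004.0$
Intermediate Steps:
$F = -3004$ ($F = -2 + \left(-27 - 11\right) 79 = -2 - 3002 = -3004$)
$X{\left(p{\left(12 \right)},-200 \right)} + F = \frac{1}{-180 - 200} - 3004 = \frac{1}{-380} - 3004 = - \frac{1}{380} - 3004 = - \frac{1141521}{380}$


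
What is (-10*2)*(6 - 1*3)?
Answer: -60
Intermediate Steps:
(-10*2)*(6 - 1*3) = -20*(6 - 3) = -20*3 = -60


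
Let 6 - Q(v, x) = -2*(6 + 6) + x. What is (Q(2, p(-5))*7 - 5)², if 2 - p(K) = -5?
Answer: 24336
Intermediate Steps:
p(K) = 7 (p(K) = 2 - 1*(-5) = 2 + 5 = 7)
Q(v, x) = 30 - x (Q(v, x) = 6 - (-2*(6 + 6) + x) = 6 - (-2*12 + x) = 6 - (-24 + x) = 6 + (24 - x) = 30 - x)
(Q(2, p(-5))*7 - 5)² = ((30 - 1*7)*7 - 5)² = ((30 - 7)*7 - 5)² = (23*7 - 5)² = (161 - 5)² = 156² = 24336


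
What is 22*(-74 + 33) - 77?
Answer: -979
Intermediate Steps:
22*(-74 + 33) - 77 = 22*(-41) - 77 = -902 - 77 = -979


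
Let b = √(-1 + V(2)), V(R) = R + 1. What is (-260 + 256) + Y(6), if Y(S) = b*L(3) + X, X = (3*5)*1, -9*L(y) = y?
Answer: 11 - √2/3 ≈ 10.529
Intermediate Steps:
L(y) = -y/9
V(R) = 1 + R
X = 15 (X = 15*1 = 15)
b = √2 (b = √(-1 + (1 + 2)) = √(-1 + 3) = √2 ≈ 1.4142)
Y(S) = 15 - √2/3 (Y(S) = √2*(-⅑*3) + 15 = √2*(-⅓) + 15 = -√2/3 + 15 = 15 - √2/3)
(-260 + 256) + Y(6) = (-260 + 256) + (15 - √2/3) = -4 + (15 - √2/3) = 11 - √2/3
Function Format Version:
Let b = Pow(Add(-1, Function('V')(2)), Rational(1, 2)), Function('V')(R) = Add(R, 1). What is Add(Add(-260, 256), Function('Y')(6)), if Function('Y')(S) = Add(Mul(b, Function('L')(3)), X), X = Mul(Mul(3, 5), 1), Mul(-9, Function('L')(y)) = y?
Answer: Add(11, Mul(Rational(-1, 3), Pow(2, Rational(1, 2)))) ≈ 10.529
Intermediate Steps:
Function('L')(y) = Mul(Rational(-1, 9), y)
Function('V')(R) = Add(1, R)
X = 15 (X = Mul(15, 1) = 15)
b = Pow(2, Rational(1, 2)) (b = Pow(Add(-1, Add(1, 2)), Rational(1, 2)) = Pow(Add(-1, 3), Rational(1, 2)) = Pow(2, Rational(1, 2)) ≈ 1.4142)
Function('Y')(S) = Add(15, Mul(Rational(-1, 3), Pow(2, Rational(1, 2)))) (Function('Y')(S) = Add(Mul(Pow(2, Rational(1, 2)), Mul(Rational(-1, 9), 3)), 15) = Add(Mul(Pow(2, Rational(1, 2)), Rational(-1, 3)), 15) = Add(Mul(Rational(-1, 3), Pow(2, Rational(1, 2))), 15) = Add(15, Mul(Rational(-1, 3), Pow(2, Rational(1, 2)))))
Add(Add(-260, 256), Function('Y')(6)) = Add(Add(-260, 256), Add(15, Mul(Rational(-1, 3), Pow(2, Rational(1, 2))))) = Add(-4, Add(15, Mul(Rational(-1, 3), Pow(2, Rational(1, 2))))) = Add(11, Mul(Rational(-1, 3), Pow(2, Rational(1, 2))))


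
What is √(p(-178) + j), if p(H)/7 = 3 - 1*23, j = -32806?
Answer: 17*I*√114 ≈ 181.51*I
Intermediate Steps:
p(H) = -140 (p(H) = 7*(3 - 1*23) = 7*(3 - 23) = 7*(-20) = -140)
√(p(-178) + j) = √(-140 - 32806) = √(-32946) = 17*I*√114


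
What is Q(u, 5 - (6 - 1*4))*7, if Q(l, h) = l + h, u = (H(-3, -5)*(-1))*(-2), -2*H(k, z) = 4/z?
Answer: 133/5 ≈ 26.600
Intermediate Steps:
H(k, z) = -2/z
u = 4/5 (u = (-2/(-5)*(-1))*(-2) = (-2*(-1/5)*(-1))*(-2) = ((2/5)*(-1))*(-2) = -2/5*(-2) = 4/5 ≈ 0.80000)
Q(l, h) = h + l
Q(u, 5 - (6 - 1*4))*7 = ((5 - (6 - 1*4)) + 4/5)*7 = ((5 - (6 - 4)) + 4/5)*7 = ((5 - 1*2) + 4/5)*7 = ((5 - 2) + 4/5)*7 = (3 + 4/5)*7 = (19/5)*7 = 133/5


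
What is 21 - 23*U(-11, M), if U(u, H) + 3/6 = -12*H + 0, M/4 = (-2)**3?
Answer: -17599/2 ≈ -8799.5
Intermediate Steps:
M = -32 (M = 4*(-2)**3 = 4*(-8) = -32)
U(u, H) = -1/2 - 12*H (U(u, H) = -1/2 + (-12*H + 0) = -1/2 - 12*H)
21 - 23*U(-11, M) = 21 - 23*(-1/2 - 12*(-32)) = 21 - 23*(-1/2 + 384) = 21 - 23*767/2 = 21 - 17641/2 = -17599/2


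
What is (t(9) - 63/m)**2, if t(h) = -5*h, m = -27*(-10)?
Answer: 1841449/900 ≈ 2046.1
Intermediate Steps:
m = 270
(t(9) - 63/m)**2 = (-5*9 - 63/270)**2 = (-45 - 63*1/270)**2 = (-45 - 7/30)**2 = (-1357/30)**2 = 1841449/900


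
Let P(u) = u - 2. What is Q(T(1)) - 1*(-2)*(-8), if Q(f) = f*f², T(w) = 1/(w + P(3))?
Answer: -127/8 ≈ -15.875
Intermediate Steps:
P(u) = -2 + u
T(w) = 1/(1 + w) (T(w) = 1/(w + (-2 + 3)) = 1/(w + 1) = 1/(1 + w))
Q(f) = f³
Q(T(1)) - 1*(-2)*(-8) = (1/(1 + 1))³ - 1*(-2)*(-8) = (1/2)³ + 2*(-8) = (½)³ - 16 = ⅛ - 16 = -127/8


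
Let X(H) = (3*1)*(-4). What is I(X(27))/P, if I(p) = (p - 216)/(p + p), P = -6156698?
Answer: -19/12313396 ≈ -1.5430e-6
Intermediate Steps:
X(H) = -12 (X(H) = 3*(-4) = -12)
I(p) = (-216 + p)/(2*p) (I(p) = (-216 + p)/((2*p)) = (-216 + p)*(1/(2*p)) = (-216 + p)/(2*p))
I(X(27))/P = ((½)*(-216 - 12)/(-12))/(-6156698) = ((½)*(-1/12)*(-228))*(-1/6156698) = (19/2)*(-1/6156698) = -19/12313396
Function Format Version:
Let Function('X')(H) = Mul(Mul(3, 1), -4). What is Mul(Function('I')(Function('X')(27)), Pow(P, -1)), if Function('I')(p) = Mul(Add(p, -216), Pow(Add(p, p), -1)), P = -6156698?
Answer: Rational(-19, 12313396) ≈ -1.5430e-6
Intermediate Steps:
Function('X')(H) = -12 (Function('X')(H) = Mul(3, -4) = -12)
Function('I')(p) = Mul(Rational(1, 2), Pow(p, -1), Add(-216, p)) (Function('I')(p) = Mul(Add(-216, p), Pow(Mul(2, p), -1)) = Mul(Add(-216, p), Mul(Rational(1, 2), Pow(p, -1))) = Mul(Rational(1, 2), Pow(p, -1), Add(-216, p)))
Mul(Function('I')(Function('X')(27)), Pow(P, -1)) = Mul(Mul(Rational(1, 2), Pow(-12, -1), Add(-216, -12)), Pow(-6156698, -1)) = Mul(Mul(Rational(1, 2), Rational(-1, 12), -228), Rational(-1, 6156698)) = Mul(Rational(19, 2), Rational(-1, 6156698)) = Rational(-19, 12313396)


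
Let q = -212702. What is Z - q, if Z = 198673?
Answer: 411375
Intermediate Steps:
Z - q = 198673 - 1*(-212702) = 198673 + 212702 = 411375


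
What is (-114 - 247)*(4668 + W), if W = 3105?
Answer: -2806053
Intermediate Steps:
(-114 - 247)*(4668 + W) = (-114 - 247)*(4668 + 3105) = -361*7773 = -2806053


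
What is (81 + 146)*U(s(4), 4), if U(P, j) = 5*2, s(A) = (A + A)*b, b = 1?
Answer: 2270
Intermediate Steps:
s(A) = 2*A (s(A) = (A + A)*1 = (2*A)*1 = 2*A)
U(P, j) = 10
(81 + 146)*U(s(4), 4) = (81 + 146)*10 = 227*10 = 2270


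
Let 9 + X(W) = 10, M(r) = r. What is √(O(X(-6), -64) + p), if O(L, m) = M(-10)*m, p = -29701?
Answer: 3*I*√3229 ≈ 170.47*I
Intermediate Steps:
X(W) = 1 (X(W) = -9 + 10 = 1)
O(L, m) = -10*m
√(O(X(-6), -64) + p) = √(-10*(-64) - 29701) = √(640 - 29701) = √(-29061) = 3*I*√3229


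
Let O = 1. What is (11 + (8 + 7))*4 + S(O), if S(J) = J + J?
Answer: 106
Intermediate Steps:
S(J) = 2*J
(11 + (8 + 7))*4 + S(O) = (11 + (8 + 7))*4 + 2*1 = (11 + 15)*4 + 2 = 26*4 + 2 = 104 + 2 = 106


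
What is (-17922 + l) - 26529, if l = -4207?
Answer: -48658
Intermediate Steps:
(-17922 + l) - 26529 = (-17922 - 4207) - 26529 = -22129 - 26529 = -48658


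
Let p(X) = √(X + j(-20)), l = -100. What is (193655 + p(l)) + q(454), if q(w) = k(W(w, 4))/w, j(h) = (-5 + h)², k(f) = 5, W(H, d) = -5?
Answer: 87919375/454 + 5*√21 ≈ 1.9368e+5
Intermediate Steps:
q(w) = 5/w
p(X) = √(625 + X) (p(X) = √(X + (-5 - 20)²) = √(X + (-25)²) = √(X + 625) = √(625 + X))
(193655 + p(l)) + q(454) = (193655 + √(625 - 100)) + 5/454 = (193655 + √525) + 5*(1/454) = (193655 + 5*√21) + 5/454 = 87919375/454 + 5*√21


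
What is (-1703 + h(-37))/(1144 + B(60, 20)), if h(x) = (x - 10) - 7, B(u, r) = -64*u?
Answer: 1757/2696 ≈ 0.65171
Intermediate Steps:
h(x) = -17 + x (h(x) = (-10 + x) - 7 = -17 + x)
(-1703 + h(-37))/(1144 + B(60, 20)) = (-1703 + (-17 - 37))/(1144 - 64*60) = (-1703 - 54)/(1144 - 3840) = -1757/(-2696) = -1757*(-1/2696) = 1757/2696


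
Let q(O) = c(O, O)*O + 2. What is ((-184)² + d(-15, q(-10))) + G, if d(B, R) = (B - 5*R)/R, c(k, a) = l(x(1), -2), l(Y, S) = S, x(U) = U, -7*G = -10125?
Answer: 5435699/154 ≈ 35297.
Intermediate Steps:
G = 10125/7 (G = -⅐*(-10125) = 10125/7 ≈ 1446.4)
c(k, a) = -2
q(O) = 2 - 2*O (q(O) = -2*O + 2 = 2 - 2*O)
d(B, R) = (B - 5*R)/R
((-184)² + d(-15, q(-10))) + G = ((-184)² + (-5 - 15/(2 - 2*(-10)))) + 10125/7 = (33856 + (-5 - 15/(2 + 20))) + 10125/7 = (33856 + (-5 - 15/22)) + 10125/7 = (33856 - 125/22) + 10125/7 = 744707/22 + 10125/7 = 5435699/154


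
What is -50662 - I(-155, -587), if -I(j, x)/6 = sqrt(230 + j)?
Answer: -50662 + 30*sqrt(3) ≈ -50610.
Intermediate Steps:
I(j, x) = -6*sqrt(230 + j)
-50662 - I(-155, -587) = -50662 - (-6)*sqrt(230 - 155) = -50662 - (-6)*sqrt(75) = -50662 - (-6)*5*sqrt(3) = -50662 - (-30)*sqrt(3) = -50662 + 30*sqrt(3)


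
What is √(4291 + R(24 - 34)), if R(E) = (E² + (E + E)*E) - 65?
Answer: √4526 ≈ 67.276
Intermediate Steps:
R(E) = -65 + 3*E² (R(E) = (E² + (2*E)*E) - 65 = (E² + 2*E²) - 65 = 3*E² - 65 = -65 + 3*E²)
√(4291 + R(24 - 34)) = √(4291 + (-65 + 3*(24 - 34)²)) = √(4291 + (-65 + 3*(-10)²)) = √(4291 + (-65 + 3*100)) = √(4291 + (-65 + 300)) = √(4291 + 235) = √4526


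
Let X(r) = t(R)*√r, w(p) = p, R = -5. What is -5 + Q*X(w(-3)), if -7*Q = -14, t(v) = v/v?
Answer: -5 + 2*I*√3 ≈ -5.0 + 3.4641*I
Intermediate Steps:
t(v) = 1
Q = 2 (Q = -⅐*(-14) = 2)
X(r) = √r (X(r) = 1*√r = √r)
-5 + Q*X(w(-3)) = -5 + 2*√(-3) = -5 + 2*(I*√3) = -5 + 2*I*√3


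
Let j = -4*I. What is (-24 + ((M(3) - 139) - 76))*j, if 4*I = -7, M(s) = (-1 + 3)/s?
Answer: -5005/3 ≈ -1668.3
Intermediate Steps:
M(s) = 2/s
I = -7/4 (I = (¼)*(-7) = -7/4 ≈ -1.7500)
j = 7 (j = -4*(-7)/4 = -1*(-7) = 7)
(-24 + ((M(3) - 139) - 76))*j = (-24 + ((2/3 - 139) - 76))*7 = (-24 + ((2*(⅓) - 139) - 76))*7 = (-24 + ((⅔ - 139) - 76))*7 = (-24 + (-415/3 - 76))*7 = (-24 - 643/3)*7 = -715/3*7 = -5005/3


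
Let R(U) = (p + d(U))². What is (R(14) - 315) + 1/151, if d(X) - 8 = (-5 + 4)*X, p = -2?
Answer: -37900/151 ≈ -250.99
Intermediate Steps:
d(X) = 8 - X (d(X) = 8 + (-5 + 4)*X = 8 - X)
R(U) = (6 - U)² (R(U) = (-2 + (8 - U))² = (6 - U)²)
(R(14) - 315) + 1/151 = ((-6 + 14)² - 315) + 1/151 = (8² - 315) + 1/151 = (64 - 315) + 1/151 = -251 + 1/151 = -37900/151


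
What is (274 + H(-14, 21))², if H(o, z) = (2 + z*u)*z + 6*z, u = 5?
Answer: 7006609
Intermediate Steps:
H(o, z) = 6*z + z*(2 + 5*z) (H(o, z) = (2 + z*5)*z + 6*z = (2 + 5*z)*z + 6*z = z*(2 + 5*z) + 6*z = 6*z + z*(2 + 5*z))
(274 + H(-14, 21))² = (274 + 21*(8 + 5*21))² = (274 + 21*(8 + 105))² = (274 + 21*113)² = (274 + 2373)² = 2647² = 7006609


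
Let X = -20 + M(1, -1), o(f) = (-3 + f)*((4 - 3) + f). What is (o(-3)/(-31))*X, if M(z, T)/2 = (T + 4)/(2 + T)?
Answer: 168/31 ≈ 5.4194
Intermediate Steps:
o(f) = (1 + f)*(-3 + f) (o(f) = (-3 + f)*(1 + f) = (1 + f)*(-3 + f))
M(z, T) = 2*(4 + T)/(2 + T) (M(z, T) = 2*((T + 4)/(2 + T)) = 2*((4 + T)/(2 + T)) = 2*(4 + T)/(2 + T))
X = -14 (X = -20 + 2*(4 - 1)/(2 - 1) = -20 + 2*3/1 = -20 + 2*1*3 = -20 + 6 = -14)
(o(-3)/(-31))*X = ((-3 + (-3)**2 - 2*(-3))/(-31))*(-14) = ((-3 + 9 + 6)*(-1/31))*(-14) = (12*(-1/31))*(-14) = -12/31*(-14) = 168/31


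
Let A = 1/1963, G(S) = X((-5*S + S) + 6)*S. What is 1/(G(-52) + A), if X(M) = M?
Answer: -1963/21844263 ≈ -8.9863e-5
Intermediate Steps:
G(S) = S*(6 - 4*S) (G(S) = ((-5*S + S) + 6)*S = (-4*S + 6)*S = (6 - 4*S)*S = S*(6 - 4*S))
A = 1/1963 ≈ 0.00050942
1/(G(-52) + A) = 1/(2*(-52)*(3 - 2*(-52)) + 1/1963) = 1/(2*(-52)*(3 + 104) + 1/1963) = 1/(2*(-52)*107 + 1/1963) = 1/(-11128 + 1/1963) = 1/(-21844263/1963) = -1963/21844263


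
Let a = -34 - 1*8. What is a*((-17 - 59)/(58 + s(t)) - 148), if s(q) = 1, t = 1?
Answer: 369936/59 ≈ 6270.1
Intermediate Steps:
a = -42 (a = -34 - 8 = -42)
a*((-17 - 59)/(58 + s(t)) - 148) = -42*((-17 - 59)/(58 + 1) - 148) = -42*(-76/59 - 148) = -42*(-8808/59) = 369936/59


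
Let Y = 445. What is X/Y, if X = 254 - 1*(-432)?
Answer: 686/445 ≈ 1.5416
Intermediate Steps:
X = 686 (X = 254 + 432 = 686)
X/Y = 686/445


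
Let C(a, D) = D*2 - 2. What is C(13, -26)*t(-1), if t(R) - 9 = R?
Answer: -432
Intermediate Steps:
t(R) = 9 + R
C(a, D) = -2 + 2*D (C(a, D) = 2*D - 2 = -2 + 2*D)
C(13, -26)*t(-1) = (-2 + 2*(-26))*(9 - 1) = (-2 - 52)*8 = -54*8 = -432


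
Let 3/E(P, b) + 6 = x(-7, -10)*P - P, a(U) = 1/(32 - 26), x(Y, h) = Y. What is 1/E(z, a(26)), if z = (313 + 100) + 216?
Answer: -5038/3 ≈ -1679.3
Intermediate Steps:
a(U) = ⅙ (a(U) = 1/6 = ⅙)
z = 629 (z = 413 + 216 = 629)
E(P, b) = 3/(-6 - 8*P) (E(P, b) = 3/(-6 + (-7*P - P)) = 3/(-6 - 8*P))
1/E(z, a(26)) = 1/(-3/(6 + 8*629)) = 1/(-3/(6 + 5032)) = 1/(-3/5038) = -5038/3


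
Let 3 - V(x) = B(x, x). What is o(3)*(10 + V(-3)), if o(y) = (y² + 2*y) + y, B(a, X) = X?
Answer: 288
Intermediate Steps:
V(x) = 3 - x
o(y) = y² + 3*y
o(3)*(10 + V(-3)) = (3*(3 + 3))*(10 + (3 - 1*(-3))) = (3*6)*(10 + (3 + 3)) = 18*(10 + 6) = 18*16 = 288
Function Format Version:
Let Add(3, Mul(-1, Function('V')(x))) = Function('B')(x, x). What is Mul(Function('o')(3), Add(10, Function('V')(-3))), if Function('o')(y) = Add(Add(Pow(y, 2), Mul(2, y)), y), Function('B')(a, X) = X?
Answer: 288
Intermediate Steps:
Function('V')(x) = Add(3, Mul(-1, x))
Function('o')(y) = Add(Pow(y, 2), Mul(3, y))
Mul(Function('o')(3), Add(10, Function('V')(-3))) = Mul(Mul(3, Add(3, 3)), Add(10, Add(3, Mul(-1, -3)))) = Mul(Mul(3, 6), Add(10, Add(3, 3))) = Mul(18, Add(10, 6)) = Mul(18, 16) = 288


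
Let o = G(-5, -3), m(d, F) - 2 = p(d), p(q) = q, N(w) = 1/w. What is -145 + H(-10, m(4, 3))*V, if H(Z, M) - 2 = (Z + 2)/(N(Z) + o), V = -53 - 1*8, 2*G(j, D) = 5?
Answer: -191/3 ≈ -63.667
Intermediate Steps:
G(j, D) = 5/2 (G(j, D) = (½)*5 = 5/2)
m(d, F) = 2 + d
o = 5/2 ≈ 2.5000
V = -61 (V = -53 - 8 = -61)
H(Z, M) = 2 + (2 + Z)/(5/2 + 1/Z) (H(Z, M) = 2 + (Z + 2)/(1/Z + 5/2) = 2 + (2 + Z)/(5/2 + 1/Z))
-145 + H(-10, m(4, 3))*V = -145 + (2*(2 - 10*(7 - 10))/(2 + 5*(-10)))*(-61) = -145 + (2*(2 - 10*(-3))/(2 - 50))*(-61) = -145 + (2*(2 + 30)/(-48))*(-61) = -145 + (2*(-1/48)*32)*(-61) = -145 - 4/3*(-61) = -145 + 244/3 = -191/3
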